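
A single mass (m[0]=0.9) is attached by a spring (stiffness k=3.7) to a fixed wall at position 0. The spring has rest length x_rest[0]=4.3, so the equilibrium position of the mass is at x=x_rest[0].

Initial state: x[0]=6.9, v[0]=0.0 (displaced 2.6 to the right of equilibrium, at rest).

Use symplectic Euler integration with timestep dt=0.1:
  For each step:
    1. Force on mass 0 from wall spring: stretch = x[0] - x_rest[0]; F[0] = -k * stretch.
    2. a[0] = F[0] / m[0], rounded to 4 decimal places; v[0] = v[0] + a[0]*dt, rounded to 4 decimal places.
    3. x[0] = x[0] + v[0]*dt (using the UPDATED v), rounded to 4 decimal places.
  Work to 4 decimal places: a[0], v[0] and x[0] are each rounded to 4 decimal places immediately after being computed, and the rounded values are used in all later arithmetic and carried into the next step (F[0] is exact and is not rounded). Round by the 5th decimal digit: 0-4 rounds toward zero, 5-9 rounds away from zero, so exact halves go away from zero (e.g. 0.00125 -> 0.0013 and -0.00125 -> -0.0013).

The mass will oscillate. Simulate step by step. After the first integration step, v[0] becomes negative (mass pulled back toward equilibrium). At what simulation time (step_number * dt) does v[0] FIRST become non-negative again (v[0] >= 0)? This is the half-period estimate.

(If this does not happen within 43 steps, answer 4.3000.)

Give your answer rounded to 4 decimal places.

Step 0: x=[6.9000] v=[0.0000]
Step 1: x=[6.7931] v=[-1.0689]
Step 2: x=[6.5837] v=[-2.0938]
Step 3: x=[6.2804] v=[-3.0327]
Step 4: x=[5.8957] v=[-3.8469]
Step 5: x=[5.4454] v=[-4.5029]
Step 6: x=[4.9480] v=[-4.9738]
Step 7: x=[4.4240] v=[-5.2402]
Step 8: x=[3.8949] v=[-5.2912]
Step 9: x=[3.3824] v=[-5.1247]
Step 10: x=[2.9077] v=[-4.7475]
Step 11: x=[2.4902] v=[-4.1751]
Step 12: x=[2.1471] v=[-3.4311]
Step 13: x=[1.8925] v=[-2.5460]
Step 14: x=[1.7369] v=[-1.5563]
Step 15: x=[1.6866] v=[-0.5026]
Step 16: x=[1.7438] v=[0.5718]
First v>=0 after going negative at step 16, time=1.6000

Answer: 1.6000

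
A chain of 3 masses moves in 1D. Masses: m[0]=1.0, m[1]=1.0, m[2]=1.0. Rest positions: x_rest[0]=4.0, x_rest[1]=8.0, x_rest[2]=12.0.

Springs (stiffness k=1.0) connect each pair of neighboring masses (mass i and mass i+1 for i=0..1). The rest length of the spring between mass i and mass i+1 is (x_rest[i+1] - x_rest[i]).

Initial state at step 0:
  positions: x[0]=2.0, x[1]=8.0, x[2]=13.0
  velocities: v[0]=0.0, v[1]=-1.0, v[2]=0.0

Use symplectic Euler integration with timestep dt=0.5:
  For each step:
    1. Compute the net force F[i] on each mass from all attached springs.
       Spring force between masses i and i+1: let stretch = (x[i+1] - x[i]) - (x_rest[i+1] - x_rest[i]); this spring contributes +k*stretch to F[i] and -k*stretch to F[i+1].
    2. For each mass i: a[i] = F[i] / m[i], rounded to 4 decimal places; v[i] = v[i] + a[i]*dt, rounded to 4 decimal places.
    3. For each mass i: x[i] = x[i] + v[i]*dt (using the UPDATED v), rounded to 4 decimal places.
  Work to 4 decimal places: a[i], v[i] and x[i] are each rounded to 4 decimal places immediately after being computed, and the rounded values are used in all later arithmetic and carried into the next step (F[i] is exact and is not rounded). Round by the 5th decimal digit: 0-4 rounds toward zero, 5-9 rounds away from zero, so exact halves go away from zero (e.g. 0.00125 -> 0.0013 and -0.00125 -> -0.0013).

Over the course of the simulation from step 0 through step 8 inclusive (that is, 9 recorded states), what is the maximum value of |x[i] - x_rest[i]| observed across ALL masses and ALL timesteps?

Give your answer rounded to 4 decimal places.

Answer: 3.2007

Derivation:
Step 0: x=[2.0000 8.0000 13.0000] v=[0.0000 -1.0000 0.0000]
Step 1: x=[2.5000 7.2500 12.7500] v=[1.0000 -1.5000 -0.5000]
Step 2: x=[3.1875 6.6875 12.1250] v=[1.3750 -1.1250 -1.2500]
Step 3: x=[3.7500 6.6094 11.1406] v=[1.1250 -0.1563 -1.9688]
Step 4: x=[4.0274 6.9492 10.0234] v=[0.5547 0.6796 -2.2344]
Step 5: x=[4.0352 7.3271 9.1377] v=[0.0156 0.7558 -1.7715]
Step 6: x=[3.8660 7.3347 8.7993] v=[-0.3385 0.0152 -0.6768]
Step 7: x=[3.5639 6.8413 9.0948] v=[-0.6042 -0.9869 0.5909]
Step 8: x=[3.0812 6.0919 9.8269] v=[-0.9655 -1.4989 1.4642]
Max displacement = 3.2007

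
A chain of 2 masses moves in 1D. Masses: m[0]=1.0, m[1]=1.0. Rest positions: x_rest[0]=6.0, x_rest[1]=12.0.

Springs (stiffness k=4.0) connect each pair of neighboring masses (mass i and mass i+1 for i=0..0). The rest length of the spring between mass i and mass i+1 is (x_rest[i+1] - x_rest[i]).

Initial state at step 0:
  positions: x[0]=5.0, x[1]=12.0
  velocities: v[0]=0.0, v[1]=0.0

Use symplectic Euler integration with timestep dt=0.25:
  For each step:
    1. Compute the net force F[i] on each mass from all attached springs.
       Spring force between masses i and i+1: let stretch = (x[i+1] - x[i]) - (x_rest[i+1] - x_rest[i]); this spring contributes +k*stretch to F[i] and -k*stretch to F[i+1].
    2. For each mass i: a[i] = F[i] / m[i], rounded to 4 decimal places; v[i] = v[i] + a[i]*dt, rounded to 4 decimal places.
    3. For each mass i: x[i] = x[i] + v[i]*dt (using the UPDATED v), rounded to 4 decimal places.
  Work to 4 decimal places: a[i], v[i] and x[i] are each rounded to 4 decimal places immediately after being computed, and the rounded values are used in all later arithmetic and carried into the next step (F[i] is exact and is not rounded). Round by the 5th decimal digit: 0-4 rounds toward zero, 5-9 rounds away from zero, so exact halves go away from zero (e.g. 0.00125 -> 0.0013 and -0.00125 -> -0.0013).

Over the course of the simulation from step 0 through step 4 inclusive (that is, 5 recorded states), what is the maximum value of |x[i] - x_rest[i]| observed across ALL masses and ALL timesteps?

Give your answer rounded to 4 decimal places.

Answer: 1.0312

Derivation:
Step 0: x=[5.0000 12.0000] v=[0.0000 0.0000]
Step 1: x=[5.2500 11.7500] v=[1.0000 -1.0000]
Step 2: x=[5.6250 11.3750] v=[1.5000 -1.5000]
Step 3: x=[5.9375 11.0625] v=[1.2500 -1.2500]
Step 4: x=[6.0313 10.9688] v=[0.3750 -0.3750]
Max displacement = 1.0312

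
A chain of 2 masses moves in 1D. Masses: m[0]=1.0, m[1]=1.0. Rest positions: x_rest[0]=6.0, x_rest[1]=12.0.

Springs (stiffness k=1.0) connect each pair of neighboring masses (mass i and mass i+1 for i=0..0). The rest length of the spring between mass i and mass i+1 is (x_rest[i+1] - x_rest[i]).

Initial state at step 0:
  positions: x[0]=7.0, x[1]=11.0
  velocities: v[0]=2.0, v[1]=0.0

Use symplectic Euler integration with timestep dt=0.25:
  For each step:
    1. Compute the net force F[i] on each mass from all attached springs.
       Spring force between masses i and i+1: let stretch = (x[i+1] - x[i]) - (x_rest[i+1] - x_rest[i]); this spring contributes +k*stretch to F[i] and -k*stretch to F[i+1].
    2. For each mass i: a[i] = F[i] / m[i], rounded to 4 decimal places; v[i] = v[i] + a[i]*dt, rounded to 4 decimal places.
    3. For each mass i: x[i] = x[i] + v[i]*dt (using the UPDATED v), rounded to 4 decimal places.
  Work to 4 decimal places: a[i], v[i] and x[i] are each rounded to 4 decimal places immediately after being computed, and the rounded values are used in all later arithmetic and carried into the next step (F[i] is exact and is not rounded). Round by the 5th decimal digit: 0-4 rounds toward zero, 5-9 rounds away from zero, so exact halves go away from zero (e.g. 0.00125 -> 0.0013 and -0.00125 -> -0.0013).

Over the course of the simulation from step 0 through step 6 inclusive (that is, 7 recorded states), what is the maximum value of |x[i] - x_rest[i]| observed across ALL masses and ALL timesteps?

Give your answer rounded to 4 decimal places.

Step 0: x=[7.0000 11.0000] v=[2.0000 0.0000]
Step 1: x=[7.3750 11.1250] v=[1.5000 0.5000]
Step 2: x=[7.6094 11.3906] v=[0.9375 1.0625]
Step 3: x=[7.7051 11.7949] v=[0.3828 1.6172]
Step 4: x=[7.6814 12.3186] v=[-0.0948 2.0948]
Step 5: x=[7.5725 12.9275] v=[-0.4355 2.4355]
Step 6: x=[7.4233 13.5767] v=[-0.5968 2.5968]
Max displacement = 1.7051

Answer: 1.7051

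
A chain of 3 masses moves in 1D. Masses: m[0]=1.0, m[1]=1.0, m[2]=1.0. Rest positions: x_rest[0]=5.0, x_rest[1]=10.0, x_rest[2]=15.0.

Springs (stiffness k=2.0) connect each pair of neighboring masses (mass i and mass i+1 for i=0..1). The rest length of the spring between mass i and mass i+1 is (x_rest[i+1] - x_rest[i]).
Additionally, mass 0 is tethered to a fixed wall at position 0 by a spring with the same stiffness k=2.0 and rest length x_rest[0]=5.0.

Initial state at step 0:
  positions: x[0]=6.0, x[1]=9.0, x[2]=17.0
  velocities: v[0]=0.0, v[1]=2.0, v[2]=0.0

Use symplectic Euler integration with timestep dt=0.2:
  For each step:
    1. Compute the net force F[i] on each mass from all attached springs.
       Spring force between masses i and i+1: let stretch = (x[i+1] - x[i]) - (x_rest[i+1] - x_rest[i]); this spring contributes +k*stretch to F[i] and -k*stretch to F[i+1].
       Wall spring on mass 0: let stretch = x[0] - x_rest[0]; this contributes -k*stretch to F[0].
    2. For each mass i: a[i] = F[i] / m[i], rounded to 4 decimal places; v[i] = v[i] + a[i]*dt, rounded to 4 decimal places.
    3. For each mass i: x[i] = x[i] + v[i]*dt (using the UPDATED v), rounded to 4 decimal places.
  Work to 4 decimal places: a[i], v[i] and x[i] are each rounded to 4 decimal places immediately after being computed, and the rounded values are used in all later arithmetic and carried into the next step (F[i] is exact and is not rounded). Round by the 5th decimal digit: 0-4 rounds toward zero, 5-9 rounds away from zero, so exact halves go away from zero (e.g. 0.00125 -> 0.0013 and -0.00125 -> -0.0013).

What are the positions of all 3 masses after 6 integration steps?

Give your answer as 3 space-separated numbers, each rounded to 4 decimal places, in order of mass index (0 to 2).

Answer: 5.1154 13.0316 15.3934

Derivation:
Step 0: x=[6.0000 9.0000 17.0000] v=[0.0000 2.0000 0.0000]
Step 1: x=[5.7600 9.8000 16.7600] v=[-1.2000 4.0000 -1.2000]
Step 2: x=[5.3824 10.8336 16.3632] v=[-1.8880 5.1680 -1.9840]
Step 3: x=[5.0103 11.8735 15.9240] v=[-1.8605 5.1994 -2.1958]
Step 4: x=[4.7864 12.6884 15.5608] v=[-1.1193 4.0743 -1.8160]
Step 5: x=[4.8118 13.1009 15.3678] v=[0.1269 2.0625 -0.9650]
Step 6: x=[5.1154 13.0316 15.3934] v=[1.5178 -0.3464 0.1282]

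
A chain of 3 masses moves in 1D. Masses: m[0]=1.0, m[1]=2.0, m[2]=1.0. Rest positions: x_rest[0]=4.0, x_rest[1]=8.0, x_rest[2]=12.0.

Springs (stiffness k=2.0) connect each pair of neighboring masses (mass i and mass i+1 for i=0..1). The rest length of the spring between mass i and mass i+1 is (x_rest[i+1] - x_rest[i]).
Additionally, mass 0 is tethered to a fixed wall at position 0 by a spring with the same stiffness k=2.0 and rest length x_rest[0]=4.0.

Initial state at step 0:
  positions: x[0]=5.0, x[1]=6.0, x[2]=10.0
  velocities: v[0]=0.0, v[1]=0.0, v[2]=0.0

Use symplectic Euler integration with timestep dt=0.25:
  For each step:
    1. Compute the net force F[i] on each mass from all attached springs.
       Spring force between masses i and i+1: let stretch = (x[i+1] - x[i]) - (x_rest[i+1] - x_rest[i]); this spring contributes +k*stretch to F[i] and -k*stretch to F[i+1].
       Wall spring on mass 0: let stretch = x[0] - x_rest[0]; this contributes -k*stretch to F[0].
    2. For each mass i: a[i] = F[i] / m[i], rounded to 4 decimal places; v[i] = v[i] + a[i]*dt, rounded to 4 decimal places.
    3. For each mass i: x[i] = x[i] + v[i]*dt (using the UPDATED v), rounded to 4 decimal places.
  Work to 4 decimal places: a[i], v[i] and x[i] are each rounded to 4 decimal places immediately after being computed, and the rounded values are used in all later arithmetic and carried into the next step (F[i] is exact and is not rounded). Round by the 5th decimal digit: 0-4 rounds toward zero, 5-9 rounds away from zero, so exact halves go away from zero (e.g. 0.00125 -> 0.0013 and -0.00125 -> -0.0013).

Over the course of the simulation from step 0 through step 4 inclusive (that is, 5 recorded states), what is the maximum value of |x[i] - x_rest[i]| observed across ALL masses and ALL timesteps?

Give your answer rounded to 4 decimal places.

Step 0: x=[5.0000 6.0000 10.0000] v=[0.0000 0.0000 0.0000]
Step 1: x=[4.5000 6.1875 10.0000] v=[-2.0000 0.7500 0.0000]
Step 2: x=[3.6484 6.5078 10.0235] v=[-3.4063 1.2813 0.0938]
Step 3: x=[2.6982 6.8692 10.1075] v=[-3.8008 1.4454 0.3360]
Step 4: x=[1.9321 7.1723 10.2867] v=[-3.0644 1.2122 0.7169]
Max displacement = 2.0679

Answer: 2.0679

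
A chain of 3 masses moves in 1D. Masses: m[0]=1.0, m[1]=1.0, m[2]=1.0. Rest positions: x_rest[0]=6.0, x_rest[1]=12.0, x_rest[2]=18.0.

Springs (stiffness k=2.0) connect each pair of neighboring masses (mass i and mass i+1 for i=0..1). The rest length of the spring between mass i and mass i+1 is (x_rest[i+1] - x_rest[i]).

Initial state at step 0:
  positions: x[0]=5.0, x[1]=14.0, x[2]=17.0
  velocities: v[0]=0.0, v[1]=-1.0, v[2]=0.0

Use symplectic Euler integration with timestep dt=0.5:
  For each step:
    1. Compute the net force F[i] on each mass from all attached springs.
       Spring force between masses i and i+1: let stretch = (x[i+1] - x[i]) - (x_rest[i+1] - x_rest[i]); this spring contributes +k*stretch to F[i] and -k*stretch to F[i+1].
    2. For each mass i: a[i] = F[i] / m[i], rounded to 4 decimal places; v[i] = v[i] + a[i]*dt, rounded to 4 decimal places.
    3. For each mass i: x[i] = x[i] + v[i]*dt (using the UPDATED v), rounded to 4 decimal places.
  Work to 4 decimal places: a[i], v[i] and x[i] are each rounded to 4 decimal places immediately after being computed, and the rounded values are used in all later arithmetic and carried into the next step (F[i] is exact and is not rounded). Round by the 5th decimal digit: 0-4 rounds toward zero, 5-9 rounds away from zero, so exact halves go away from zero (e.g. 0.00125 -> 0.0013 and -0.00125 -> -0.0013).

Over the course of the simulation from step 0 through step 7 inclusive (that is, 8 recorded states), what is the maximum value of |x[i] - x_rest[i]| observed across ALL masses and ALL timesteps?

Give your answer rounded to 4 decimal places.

Answer: 3.5000

Derivation:
Step 0: x=[5.0000 14.0000 17.0000] v=[0.0000 -1.0000 0.0000]
Step 1: x=[6.5000 10.5000 18.5000] v=[3.0000 -7.0000 3.0000]
Step 2: x=[7.0000 9.0000 19.0000] v=[1.0000 -3.0000 1.0000]
Step 3: x=[5.5000 11.5000 17.5000] v=[-3.0000 5.0000 -3.0000]
Step 4: x=[4.0000 14.0000 16.0000] v=[-3.0000 5.0000 -3.0000]
Step 5: x=[4.5000 12.5000 16.5000] v=[1.0000 -3.0000 1.0000]
Step 6: x=[6.0000 9.0000 18.0000] v=[3.0000 -7.0000 3.0000]
Step 7: x=[6.0000 8.5000 18.0000] v=[0.0000 -1.0000 0.0000]
Max displacement = 3.5000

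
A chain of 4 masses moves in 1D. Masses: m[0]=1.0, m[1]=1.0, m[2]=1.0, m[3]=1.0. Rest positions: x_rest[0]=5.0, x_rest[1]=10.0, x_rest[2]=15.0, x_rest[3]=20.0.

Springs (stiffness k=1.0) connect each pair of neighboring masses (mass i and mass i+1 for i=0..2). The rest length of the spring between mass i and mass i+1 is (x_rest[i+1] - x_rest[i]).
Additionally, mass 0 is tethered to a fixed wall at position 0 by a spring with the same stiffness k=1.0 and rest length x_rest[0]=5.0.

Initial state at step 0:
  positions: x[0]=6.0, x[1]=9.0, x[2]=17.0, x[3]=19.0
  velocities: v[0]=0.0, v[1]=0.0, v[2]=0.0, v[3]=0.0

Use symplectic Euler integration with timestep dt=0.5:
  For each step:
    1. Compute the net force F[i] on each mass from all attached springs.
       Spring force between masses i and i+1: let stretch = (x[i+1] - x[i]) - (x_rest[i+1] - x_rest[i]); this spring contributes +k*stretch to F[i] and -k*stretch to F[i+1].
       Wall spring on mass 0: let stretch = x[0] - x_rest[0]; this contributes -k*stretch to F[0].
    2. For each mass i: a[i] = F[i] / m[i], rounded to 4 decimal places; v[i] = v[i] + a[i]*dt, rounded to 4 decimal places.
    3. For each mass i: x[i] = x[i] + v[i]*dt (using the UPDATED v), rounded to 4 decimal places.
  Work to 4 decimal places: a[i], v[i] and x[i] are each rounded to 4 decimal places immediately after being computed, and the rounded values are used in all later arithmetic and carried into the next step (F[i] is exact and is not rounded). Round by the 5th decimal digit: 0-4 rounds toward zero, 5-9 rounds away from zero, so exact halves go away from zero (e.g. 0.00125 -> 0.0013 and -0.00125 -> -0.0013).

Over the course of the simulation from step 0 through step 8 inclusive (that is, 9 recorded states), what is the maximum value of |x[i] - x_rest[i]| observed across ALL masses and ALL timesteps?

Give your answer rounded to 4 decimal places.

Answer: 2.0495

Derivation:
Step 0: x=[6.0000 9.0000 17.0000 19.0000] v=[0.0000 0.0000 0.0000 0.0000]
Step 1: x=[5.2500 10.2500 15.5000 19.7500] v=[-1.5000 2.5000 -3.0000 1.5000]
Step 2: x=[4.4375 11.5625 13.7500 20.6875] v=[-1.6250 2.6250 -3.5000 1.8750]
Step 3: x=[4.2969 11.6407 13.1875 21.1407] v=[-0.2813 0.1563 -1.1250 0.9063]
Step 4: x=[4.9180 10.2696 14.2266 20.8556] v=[1.2422 -2.7422 2.0782 -0.5703]
Step 5: x=[5.6475 8.5499 15.9337 20.1632] v=[1.4590 -3.4395 3.4142 -1.3848]
Step 6: x=[5.6908 7.9505 16.8523 19.6634] v=[0.0865 -1.1988 1.8371 -0.9996]
Step 7: x=[4.8763 9.0117 16.2482 19.7109] v=[-1.6291 2.1223 -1.2083 0.0949]
Step 8: x=[3.8765 10.8482 14.7006 20.1427] v=[-1.9996 3.6729 -3.0952 0.8636]
Max displacement = 2.0495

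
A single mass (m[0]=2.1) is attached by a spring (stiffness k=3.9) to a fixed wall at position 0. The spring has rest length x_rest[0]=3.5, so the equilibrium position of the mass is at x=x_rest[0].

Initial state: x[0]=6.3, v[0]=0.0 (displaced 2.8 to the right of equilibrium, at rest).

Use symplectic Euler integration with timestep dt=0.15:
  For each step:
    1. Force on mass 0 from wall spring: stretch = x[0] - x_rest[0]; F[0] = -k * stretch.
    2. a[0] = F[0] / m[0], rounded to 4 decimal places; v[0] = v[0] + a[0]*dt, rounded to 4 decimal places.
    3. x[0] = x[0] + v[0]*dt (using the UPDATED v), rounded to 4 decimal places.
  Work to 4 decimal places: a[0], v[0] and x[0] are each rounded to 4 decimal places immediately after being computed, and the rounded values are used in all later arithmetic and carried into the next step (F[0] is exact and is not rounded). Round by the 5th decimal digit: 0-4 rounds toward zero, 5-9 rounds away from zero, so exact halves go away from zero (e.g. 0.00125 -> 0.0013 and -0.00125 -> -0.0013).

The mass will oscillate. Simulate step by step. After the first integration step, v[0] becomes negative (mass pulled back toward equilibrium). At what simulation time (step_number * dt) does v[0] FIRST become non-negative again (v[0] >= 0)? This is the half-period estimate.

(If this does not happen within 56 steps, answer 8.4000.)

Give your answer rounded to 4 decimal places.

Answer: 2.4000

Derivation:
Step 0: x=[6.3000] v=[0.0000]
Step 1: x=[6.1830] v=[-0.7800]
Step 2: x=[5.9539] v=[-1.5274]
Step 3: x=[5.6223] v=[-2.2110]
Step 4: x=[5.2020] v=[-2.8022]
Step 5: x=[4.7106] v=[-3.2763]
Step 6: x=[4.1686] v=[-3.6135]
Step 7: x=[3.5986] v=[-3.7998]
Step 8: x=[3.0245] v=[-3.8273]
Step 9: x=[2.4703] v=[-3.6948]
Step 10: x=[1.9591] v=[-3.4080]
Step 11: x=[1.5123] v=[-2.9787]
Step 12: x=[1.1486] v=[-2.4250]
Step 13: x=[0.8831] v=[-1.7700]
Step 14: x=[0.7270] v=[-1.0410]
Step 15: x=[0.6867] v=[-0.2685]
Step 16: x=[0.7640] v=[0.5152]
First v>=0 after going negative at step 16, time=2.4000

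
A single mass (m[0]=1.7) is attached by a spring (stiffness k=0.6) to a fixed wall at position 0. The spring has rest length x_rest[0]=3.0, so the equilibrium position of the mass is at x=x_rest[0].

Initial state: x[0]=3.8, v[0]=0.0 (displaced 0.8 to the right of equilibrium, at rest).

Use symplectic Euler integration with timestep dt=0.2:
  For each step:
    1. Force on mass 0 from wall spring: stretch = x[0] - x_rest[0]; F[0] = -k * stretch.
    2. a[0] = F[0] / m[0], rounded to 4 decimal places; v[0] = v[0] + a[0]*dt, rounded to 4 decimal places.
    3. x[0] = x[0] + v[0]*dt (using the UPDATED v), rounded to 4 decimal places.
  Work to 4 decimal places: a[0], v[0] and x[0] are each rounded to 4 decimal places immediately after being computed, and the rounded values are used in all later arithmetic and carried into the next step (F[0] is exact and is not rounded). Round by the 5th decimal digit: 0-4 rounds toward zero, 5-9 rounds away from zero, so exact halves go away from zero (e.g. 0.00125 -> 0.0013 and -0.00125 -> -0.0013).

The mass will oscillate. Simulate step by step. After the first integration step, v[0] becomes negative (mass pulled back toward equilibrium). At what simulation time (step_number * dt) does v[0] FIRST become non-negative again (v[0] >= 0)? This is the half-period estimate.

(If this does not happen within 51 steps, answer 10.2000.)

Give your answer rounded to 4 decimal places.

Answer: 5.4000

Derivation:
Step 0: x=[3.8000] v=[0.0000]
Step 1: x=[3.7887] v=[-0.0565]
Step 2: x=[3.7663] v=[-0.1122]
Step 3: x=[3.7330] v=[-0.1663]
Step 4: x=[3.6894] v=[-0.2180]
Step 5: x=[3.6361] v=[-0.2667]
Step 6: x=[3.5738] v=[-0.3116]
Step 7: x=[3.5034] v=[-0.3521]
Step 8: x=[3.4259] v=[-0.3876]
Step 9: x=[3.3424] v=[-0.4177]
Step 10: x=[3.2540] v=[-0.4419]
Step 11: x=[3.1620] v=[-0.4598]
Step 12: x=[3.0678] v=[-0.4712]
Step 13: x=[2.9726] v=[-0.4760]
Step 14: x=[2.8778] v=[-0.4741]
Step 15: x=[2.7847] v=[-0.4655]
Step 16: x=[2.6946] v=[-0.4503]
Step 17: x=[2.6089] v=[-0.4287]
Step 18: x=[2.5287] v=[-0.4011]
Step 19: x=[2.4551] v=[-0.3678]
Step 20: x=[2.3892] v=[-0.3293]
Step 21: x=[2.3320] v=[-0.2862]
Step 22: x=[2.2842] v=[-0.2390]
Step 23: x=[2.2465] v=[-0.1885]
Step 24: x=[2.2194] v=[-0.1353]
Step 25: x=[2.2034] v=[-0.0802]
Step 26: x=[2.1986] v=[-0.0240]
Step 27: x=[2.2051] v=[0.0326]
First v>=0 after going negative at step 27, time=5.4000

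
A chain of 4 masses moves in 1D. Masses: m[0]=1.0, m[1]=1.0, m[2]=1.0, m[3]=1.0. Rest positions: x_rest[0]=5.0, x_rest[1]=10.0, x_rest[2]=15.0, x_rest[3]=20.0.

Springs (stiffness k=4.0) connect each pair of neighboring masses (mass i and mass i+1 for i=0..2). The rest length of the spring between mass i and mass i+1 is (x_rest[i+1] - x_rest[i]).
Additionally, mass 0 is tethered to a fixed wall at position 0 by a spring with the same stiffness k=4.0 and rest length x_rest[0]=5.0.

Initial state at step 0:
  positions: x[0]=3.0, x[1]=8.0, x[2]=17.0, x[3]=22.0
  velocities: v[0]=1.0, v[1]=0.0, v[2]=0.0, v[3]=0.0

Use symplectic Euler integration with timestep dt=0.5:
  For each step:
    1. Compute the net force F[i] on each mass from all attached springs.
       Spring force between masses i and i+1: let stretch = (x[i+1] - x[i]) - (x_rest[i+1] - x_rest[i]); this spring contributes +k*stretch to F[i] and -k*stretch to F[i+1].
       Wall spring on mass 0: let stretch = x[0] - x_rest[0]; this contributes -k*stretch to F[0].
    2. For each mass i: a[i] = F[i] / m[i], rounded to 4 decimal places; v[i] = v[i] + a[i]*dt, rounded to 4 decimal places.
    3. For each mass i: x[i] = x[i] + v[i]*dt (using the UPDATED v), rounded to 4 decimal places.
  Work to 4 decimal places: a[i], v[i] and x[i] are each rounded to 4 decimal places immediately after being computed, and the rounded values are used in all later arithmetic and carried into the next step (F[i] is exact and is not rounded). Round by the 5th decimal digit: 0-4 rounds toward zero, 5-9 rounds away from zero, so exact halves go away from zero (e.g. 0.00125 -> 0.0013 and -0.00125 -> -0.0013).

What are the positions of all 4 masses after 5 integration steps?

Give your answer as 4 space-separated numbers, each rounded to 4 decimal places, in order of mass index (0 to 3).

Answer: 5.0000 6.0000 15.0000 22.5000

Derivation:
Step 0: x=[3.0000 8.0000 17.0000 22.0000] v=[1.0000 0.0000 0.0000 0.0000]
Step 1: x=[5.5000 12.0000 13.0000 22.0000] v=[5.0000 8.0000 -8.0000 0.0000]
Step 2: x=[9.0000 10.5000 17.0000 18.0000] v=[7.0000 -3.0000 8.0000 -8.0000]
Step 3: x=[5.0000 14.0000 15.5000 18.0000] v=[-8.0000 7.0000 -3.0000 0.0000]
Step 4: x=[5.0000 10.0000 15.0000 20.5000] v=[0.0000 -8.0000 -1.0000 5.0000]
Step 5: x=[5.0000 6.0000 15.0000 22.5000] v=[0.0000 -8.0000 0.0000 4.0000]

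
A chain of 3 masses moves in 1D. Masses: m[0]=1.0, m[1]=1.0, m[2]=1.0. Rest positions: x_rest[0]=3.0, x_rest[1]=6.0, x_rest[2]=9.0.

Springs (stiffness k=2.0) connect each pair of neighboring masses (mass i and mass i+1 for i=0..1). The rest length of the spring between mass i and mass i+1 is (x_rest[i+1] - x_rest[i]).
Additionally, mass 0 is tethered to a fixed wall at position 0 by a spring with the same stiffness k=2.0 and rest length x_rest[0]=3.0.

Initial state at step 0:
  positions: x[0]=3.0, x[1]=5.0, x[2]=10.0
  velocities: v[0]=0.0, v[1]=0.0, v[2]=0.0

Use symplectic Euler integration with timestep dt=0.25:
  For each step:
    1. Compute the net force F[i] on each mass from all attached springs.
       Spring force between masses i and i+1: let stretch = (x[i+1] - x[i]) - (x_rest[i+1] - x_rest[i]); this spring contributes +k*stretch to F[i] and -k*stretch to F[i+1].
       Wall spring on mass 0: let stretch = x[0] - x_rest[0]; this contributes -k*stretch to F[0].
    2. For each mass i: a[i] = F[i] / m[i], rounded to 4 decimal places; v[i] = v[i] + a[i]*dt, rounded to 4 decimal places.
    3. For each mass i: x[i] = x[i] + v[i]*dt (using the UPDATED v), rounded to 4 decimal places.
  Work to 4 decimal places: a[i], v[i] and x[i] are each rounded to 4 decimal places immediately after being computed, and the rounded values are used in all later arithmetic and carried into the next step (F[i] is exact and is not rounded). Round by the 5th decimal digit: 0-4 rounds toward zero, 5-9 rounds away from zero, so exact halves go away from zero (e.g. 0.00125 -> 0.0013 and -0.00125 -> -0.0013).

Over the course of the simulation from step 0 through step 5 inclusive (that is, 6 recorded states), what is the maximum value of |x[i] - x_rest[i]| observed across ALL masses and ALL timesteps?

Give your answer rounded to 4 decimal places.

Step 0: x=[3.0000 5.0000 10.0000] v=[0.0000 0.0000 0.0000]
Step 1: x=[2.8750 5.3750 9.7500] v=[-0.5000 1.5000 -1.0000]
Step 2: x=[2.7031 5.9844 9.3281] v=[-0.6875 2.4375 -1.6875]
Step 3: x=[2.6035 6.6016 8.8633] v=[-0.3984 2.4687 -1.8594]
Step 4: x=[2.6782 7.0017 8.4907] v=[0.2989 1.6005 -1.4903]
Step 5: x=[2.9586 7.0475 8.3070] v=[1.1216 0.1833 -0.7348]
Max displacement = 1.0475

Answer: 1.0475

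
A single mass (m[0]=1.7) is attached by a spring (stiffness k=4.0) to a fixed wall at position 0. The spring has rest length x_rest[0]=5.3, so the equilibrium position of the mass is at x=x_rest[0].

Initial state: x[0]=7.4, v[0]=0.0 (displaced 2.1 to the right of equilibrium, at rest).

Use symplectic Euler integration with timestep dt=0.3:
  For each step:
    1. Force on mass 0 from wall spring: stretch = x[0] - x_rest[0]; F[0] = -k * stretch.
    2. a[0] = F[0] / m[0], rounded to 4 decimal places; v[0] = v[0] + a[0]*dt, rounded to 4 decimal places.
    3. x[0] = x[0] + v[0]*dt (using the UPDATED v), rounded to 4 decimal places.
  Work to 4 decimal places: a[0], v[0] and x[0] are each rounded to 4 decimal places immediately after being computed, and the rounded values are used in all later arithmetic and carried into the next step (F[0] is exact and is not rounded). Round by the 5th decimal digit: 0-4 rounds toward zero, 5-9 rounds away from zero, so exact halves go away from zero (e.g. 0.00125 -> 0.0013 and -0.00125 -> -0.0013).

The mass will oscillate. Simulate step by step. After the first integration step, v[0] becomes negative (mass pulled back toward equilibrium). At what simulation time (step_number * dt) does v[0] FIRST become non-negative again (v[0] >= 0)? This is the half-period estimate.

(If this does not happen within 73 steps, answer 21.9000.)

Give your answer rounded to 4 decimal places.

Step 0: x=[7.4000] v=[0.0000]
Step 1: x=[6.9553] v=[-1.4824]
Step 2: x=[6.1601] v=[-2.6508]
Step 3: x=[5.1827] v=[-3.2579]
Step 4: x=[4.2302] v=[-3.1751]
Step 5: x=[3.5042] v=[-2.4199]
Step 6: x=[3.1585] v=[-1.1523]
Step 7: x=[3.2663] v=[0.3593]
First v>=0 after going negative at step 7, time=2.1000

Answer: 2.1000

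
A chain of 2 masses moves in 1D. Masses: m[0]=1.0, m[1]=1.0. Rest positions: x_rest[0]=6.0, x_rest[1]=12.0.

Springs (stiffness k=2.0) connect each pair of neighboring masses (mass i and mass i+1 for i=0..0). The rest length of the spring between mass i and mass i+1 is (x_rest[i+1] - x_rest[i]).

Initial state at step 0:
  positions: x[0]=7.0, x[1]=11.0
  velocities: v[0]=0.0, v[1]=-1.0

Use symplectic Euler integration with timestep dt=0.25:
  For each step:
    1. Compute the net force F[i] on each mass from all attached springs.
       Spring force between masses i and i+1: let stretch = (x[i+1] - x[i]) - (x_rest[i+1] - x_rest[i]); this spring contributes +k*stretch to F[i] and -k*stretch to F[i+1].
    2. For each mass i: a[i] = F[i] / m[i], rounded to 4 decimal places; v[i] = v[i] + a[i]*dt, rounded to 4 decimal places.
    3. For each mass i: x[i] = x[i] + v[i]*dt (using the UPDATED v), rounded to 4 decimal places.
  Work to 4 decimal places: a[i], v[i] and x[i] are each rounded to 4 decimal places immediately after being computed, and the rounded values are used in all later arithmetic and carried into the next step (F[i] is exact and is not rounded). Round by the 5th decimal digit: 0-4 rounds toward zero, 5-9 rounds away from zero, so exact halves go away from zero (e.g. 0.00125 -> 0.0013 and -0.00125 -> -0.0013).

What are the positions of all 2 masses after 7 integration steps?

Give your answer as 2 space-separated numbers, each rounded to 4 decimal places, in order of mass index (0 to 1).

Answer: 4.2025 12.0478

Derivation:
Step 0: x=[7.0000 11.0000] v=[0.0000 -1.0000]
Step 1: x=[6.7500 11.0000] v=[-1.0000 0.0000]
Step 2: x=[6.2813 11.2188] v=[-1.8750 0.8750]
Step 3: x=[5.6797 11.5704] v=[-2.4063 1.4063]
Step 4: x=[5.0645 11.9357] v=[-2.4610 1.4610]
Step 5: x=[4.5582 12.1921] v=[-2.0254 1.0254]
Step 6: x=[4.2561 12.2442] v=[-1.2085 0.2085]
Step 7: x=[4.2025 12.0478] v=[-0.2145 -0.7856]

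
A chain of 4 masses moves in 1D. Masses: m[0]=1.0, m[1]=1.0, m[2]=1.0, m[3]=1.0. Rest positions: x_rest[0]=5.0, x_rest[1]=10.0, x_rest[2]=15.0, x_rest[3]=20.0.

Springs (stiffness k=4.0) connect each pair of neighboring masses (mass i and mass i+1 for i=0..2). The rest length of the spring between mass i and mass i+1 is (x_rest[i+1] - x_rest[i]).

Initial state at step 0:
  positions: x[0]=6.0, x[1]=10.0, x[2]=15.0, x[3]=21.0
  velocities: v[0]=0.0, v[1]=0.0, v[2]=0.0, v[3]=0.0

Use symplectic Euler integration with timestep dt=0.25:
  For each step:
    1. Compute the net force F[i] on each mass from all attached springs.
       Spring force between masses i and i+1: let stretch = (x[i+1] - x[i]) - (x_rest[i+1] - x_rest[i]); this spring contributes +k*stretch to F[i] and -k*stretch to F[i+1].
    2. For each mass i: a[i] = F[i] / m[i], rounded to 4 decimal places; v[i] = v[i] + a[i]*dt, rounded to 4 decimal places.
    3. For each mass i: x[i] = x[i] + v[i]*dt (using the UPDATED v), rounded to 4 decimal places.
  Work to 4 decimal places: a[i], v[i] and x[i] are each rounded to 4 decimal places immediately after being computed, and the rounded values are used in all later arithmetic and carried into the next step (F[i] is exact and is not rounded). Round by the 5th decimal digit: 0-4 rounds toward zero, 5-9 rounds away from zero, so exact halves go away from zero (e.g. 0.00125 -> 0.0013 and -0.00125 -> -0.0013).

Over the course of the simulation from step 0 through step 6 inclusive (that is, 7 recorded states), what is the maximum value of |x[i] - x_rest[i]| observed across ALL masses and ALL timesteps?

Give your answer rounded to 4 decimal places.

Answer: 1.0313

Derivation:
Step 0: x=[6.0000 10.0000 15.0000 21.0000] v=[0.0000 0.0000 0.0000 0.0000]
Step 1: x=[5.7500 10.2500 15.2500 20.7500] v=[-1.0000 1.0000 1.0000 -1.0000]
Step 2: x=[5.3750 10.6250 15.6250 20.3750] v=[-1.5000 1.5000 1.5000 -1.5000]
Step 3: x=[5.0625 10.9375 15.9375 20.0625] v=[-1.2500 1.2500 1.2500 -1.2500]
Step 4: x=[4.9688 11.0313 16.0313 19.9688] v=[-0.3750 0.3750 0.3750 -0.3750]
Step 5: x=[5.1407 10.8594 15.8594 20.1407] v=[0.6875 -0.6875 -0.6875 0.6875]
Step 6: x=[5.4923 10.5079 15.5079 20.4923] v=[1.4062 -1.4062 -1.4062 1.4062]
Max displacement = 1.0313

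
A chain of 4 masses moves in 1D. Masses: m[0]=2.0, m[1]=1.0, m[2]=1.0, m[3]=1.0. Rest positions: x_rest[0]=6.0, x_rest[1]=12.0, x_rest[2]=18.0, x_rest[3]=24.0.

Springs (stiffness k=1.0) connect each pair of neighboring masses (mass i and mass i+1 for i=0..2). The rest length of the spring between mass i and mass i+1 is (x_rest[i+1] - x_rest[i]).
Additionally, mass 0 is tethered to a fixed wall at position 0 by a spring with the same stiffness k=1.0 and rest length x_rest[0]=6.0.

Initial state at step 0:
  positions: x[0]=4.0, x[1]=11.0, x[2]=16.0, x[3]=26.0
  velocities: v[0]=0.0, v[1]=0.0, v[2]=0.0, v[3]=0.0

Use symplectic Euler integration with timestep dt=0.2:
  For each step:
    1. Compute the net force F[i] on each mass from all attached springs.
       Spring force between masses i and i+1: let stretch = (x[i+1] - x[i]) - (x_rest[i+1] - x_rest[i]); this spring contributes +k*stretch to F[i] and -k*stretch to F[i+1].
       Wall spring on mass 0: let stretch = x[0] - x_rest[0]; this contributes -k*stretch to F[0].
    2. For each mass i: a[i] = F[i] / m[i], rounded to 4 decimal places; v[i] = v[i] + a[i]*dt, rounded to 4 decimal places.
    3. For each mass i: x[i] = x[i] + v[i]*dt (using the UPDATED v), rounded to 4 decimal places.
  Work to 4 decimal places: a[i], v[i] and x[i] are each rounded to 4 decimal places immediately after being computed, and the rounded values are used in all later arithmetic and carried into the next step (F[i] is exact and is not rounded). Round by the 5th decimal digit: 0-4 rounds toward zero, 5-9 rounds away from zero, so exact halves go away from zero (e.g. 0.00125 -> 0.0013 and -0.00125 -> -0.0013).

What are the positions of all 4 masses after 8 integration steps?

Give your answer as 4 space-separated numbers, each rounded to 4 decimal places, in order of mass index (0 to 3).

Answer: 5.5172 10.6421 19.1500 22.6149

Derivation:
Step 0: x=[4.0000 11.0000 16.0000 26.0000] v=[0.0000 0.0000 0.0000 0.0000]
Step 1: x=[4.0600 10.9200 16.2000 25.8400] v=[0.3000 -0.4000 1.0000 -0.8000]
Step 2: x=[4.1760 10.7768 16.5744 25.5344] v=[0.5800 -0.7160 1.8720 -1.5280]
Step 3: x=[4.3405 10.6015 17.0753 25.1104] v=[0.8225 -0.8766 2.5045 -2.1200]
Step 4: x=[4.5434 10.4347 17.6387 24.6050] v=[1.0146 -0.8340 2.8168 -2.5270]
Step 5: x=[4.7733 10.3204 18.1926 24.0609] v=[1.1494 -0.5715 2.7693 -2.7203]
Step 6: x=[5.0187 10.2991 18.6663 23.5221] v=[1.2268 -0.1065 2.3685 -2.6940]
Step 7: x=[5.2693 10.4013 18.9995 23.0291] v=[1.2530 0.5109 1.6662 -2.4652]
Step 8: x=[5.5172 10.6421 19.1500 22.6149] v=[1.2393 1.2041 0.7525 -2.0711]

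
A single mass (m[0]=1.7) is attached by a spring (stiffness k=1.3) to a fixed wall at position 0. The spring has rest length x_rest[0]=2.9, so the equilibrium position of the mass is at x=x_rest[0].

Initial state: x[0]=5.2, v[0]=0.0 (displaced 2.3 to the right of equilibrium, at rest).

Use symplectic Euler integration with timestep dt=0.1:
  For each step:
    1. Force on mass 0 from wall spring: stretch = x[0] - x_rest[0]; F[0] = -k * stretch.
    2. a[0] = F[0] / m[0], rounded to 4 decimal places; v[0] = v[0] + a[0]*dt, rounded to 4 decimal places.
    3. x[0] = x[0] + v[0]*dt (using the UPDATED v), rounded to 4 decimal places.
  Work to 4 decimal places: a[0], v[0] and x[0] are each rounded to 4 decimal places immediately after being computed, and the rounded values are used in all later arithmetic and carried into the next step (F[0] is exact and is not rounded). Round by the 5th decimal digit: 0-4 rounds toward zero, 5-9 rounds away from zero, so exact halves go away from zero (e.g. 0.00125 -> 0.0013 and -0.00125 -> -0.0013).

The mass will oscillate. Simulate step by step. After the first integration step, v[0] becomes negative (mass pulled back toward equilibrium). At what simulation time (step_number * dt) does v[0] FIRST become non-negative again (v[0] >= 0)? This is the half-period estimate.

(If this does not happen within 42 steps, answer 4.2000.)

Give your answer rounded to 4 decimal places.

Answer: 3.6000

Derivation:
Step 0: x=[5.2000] v=[0.0000]
Step 1: x=[5.1824] v=[-0.1759]
Step 2: x=[5.1474] v=[-0.3504]
Step 3: x=[5.0952] v=[-0.5223]
Step 4: x=[5.0262] v=[-0.6902]
Step 5: x=[4.9409] v=[-0.8528]
Step 6: x=[4.8400] v=[-1.0089]
Step 7: x=[4.7243] v=[-1.1573]
Step 8: x=[4.5946] v=[-1.2968]
Step 9: x=[4.4520] v=[-1.4264]
Step 10: x=[4.2975] v=[-1.5451]
Step 11: x=[4.1323] v=[-1.6520]
Step 12: x=[3.9577] v=[-1.7462]
Step 13: x=[3.7750] v=[-1.8271]
Step 14: x=[3.5856] v=[-1.8940]
Step 15: x=[3.3910] v=[-1.9464]
Step 16: x=[3.1926] v=[-1.9840]
Step 17: x=[2.9920] v=[-2.0064]
Step 18: x=[2.7907] v=[-2.0134]
Step 19: x=[2.5902] v=[-2.0050]
Step 20: x=[2.3921] v=[-1.9813]
Step 21: x=[2.1979] v=[-1.9425]
Step 22: x=[2.0090] v=[-1.8888]
Step 23: x=[1.8269] v=[-1.8207]
Step 24: x=[1.6530] v=[-1.7386]
Step 25: x=[1.4887] v=[-1.6432]
Step 26: x=[1.3352] v=[-1.5353]
Step 27: x=[1.1936] v=[-1.4156]
Step 28: x=[1.0651] v=[-1.2851]
Step 29: x=[0.9506] v=[-1.1448]
Step 30: x=[0.8510] v=[-0.9957]
Step 31: x=[0.7671] v=[-0.8390]
Step 32: x=[0.6995] v=[-0.6759]
Step 33: x=[0.6487] v=[-0.5076]
Step 34: x=[0.6152] v=[-0.3354]
Step 35: x=[0.5991] v=[-0.1607]
Step 36: x=[0.6006] v=[0.0153]
First v>=0 after going negative at step 36, time=3.6000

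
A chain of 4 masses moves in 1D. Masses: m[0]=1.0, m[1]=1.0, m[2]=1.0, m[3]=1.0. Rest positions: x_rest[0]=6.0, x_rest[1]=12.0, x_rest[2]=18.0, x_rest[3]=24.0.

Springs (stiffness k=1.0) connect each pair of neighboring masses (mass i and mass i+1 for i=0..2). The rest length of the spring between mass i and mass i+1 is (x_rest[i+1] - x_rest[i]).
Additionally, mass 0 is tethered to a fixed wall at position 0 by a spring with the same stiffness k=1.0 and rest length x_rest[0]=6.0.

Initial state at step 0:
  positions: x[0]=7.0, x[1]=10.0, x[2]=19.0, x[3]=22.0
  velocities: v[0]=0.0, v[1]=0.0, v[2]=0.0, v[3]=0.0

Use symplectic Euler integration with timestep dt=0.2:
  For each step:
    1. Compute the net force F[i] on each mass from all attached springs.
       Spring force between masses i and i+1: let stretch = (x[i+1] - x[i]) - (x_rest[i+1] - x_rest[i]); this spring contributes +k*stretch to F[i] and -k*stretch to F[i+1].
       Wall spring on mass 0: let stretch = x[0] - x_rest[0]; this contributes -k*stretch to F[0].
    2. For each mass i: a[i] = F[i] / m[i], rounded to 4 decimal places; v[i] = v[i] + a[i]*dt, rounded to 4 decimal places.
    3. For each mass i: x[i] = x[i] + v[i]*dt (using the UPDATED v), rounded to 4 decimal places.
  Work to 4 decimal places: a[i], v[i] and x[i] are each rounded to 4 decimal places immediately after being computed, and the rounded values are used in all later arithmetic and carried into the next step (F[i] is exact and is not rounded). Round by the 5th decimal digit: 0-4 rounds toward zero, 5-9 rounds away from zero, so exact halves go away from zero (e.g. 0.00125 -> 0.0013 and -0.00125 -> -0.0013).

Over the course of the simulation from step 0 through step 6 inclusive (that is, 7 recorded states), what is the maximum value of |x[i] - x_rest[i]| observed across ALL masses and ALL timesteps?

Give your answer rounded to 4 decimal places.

Answer: 2.0521

Derivation:
Step 0: x=[7.0000 10.0000 19.0000 22.0000] v=[0.0000 0.0000 0.0000 0.0000]
Step 1: x=[6.8400 10.2400 18.7600 22.1200] v=[-0.8000 1.2000 -1.2000 0.6000]
Step 2: x=[6.5424 10.6848 18.3136 22.3456] v=[-1.4880 2.2240 -2.2320 1.1280]
Step 3: x=[6.1488 11.2691 17.7233 22.6499] v=[-1.9680 2.9213 -2.9514 1.5216]
Step 4: x=[5.7141 11.9067 17.0719 22.9972] v=[-2.1737 3.1881 -3.2569 1.7363]
Step 5: x=[5.2985 12.5032 16.4509 23.3474] v=[-2.0780 2.9826 -3.1049 1.7512]
Step 6: x=[4.9591 12.9694 15.9479 23.6618] v=[-1.6968 2.3312 -2.5151 1.5719]
Max displacement = 2.0521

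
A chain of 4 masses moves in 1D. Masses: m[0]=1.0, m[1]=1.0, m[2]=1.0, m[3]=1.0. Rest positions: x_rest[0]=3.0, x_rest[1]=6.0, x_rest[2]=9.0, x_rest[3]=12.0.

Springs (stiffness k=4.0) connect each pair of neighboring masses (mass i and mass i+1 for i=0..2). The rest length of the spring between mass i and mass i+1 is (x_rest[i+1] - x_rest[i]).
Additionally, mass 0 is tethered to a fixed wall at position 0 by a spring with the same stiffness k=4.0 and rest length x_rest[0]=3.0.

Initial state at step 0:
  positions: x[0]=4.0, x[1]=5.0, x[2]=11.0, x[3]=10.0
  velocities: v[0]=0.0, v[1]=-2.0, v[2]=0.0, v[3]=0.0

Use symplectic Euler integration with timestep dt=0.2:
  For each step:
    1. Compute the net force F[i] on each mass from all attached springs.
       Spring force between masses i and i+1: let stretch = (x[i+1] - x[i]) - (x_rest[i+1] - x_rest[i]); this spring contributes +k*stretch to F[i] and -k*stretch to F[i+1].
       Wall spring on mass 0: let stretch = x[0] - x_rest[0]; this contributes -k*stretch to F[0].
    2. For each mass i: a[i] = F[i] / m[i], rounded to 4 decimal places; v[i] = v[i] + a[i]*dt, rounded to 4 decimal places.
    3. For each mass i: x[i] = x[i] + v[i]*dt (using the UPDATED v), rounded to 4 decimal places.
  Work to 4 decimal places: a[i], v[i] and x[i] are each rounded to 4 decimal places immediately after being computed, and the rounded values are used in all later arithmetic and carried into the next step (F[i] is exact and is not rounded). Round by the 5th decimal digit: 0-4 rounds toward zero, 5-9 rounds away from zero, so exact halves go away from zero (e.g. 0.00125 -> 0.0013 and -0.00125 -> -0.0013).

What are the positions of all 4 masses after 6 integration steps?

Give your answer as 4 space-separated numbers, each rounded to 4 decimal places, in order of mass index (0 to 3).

Answer: 2.5510 4.2382 8.2467 12.2337

Derivation:
Step 0: x=[4.0000 5.0000 11.0000 10.0000] v=[0.0000 -2.0000 0.0000 0.0000]
Step 1: x=[3.5200 5.4000 9.8800 10.6400] v=[-2.4000 2.0000 -5.6000 3.2000]
Step 2: x=[2.7776 6.2160 8.1648 11.6384] v=[-3.7120 4.0800 -8.5760 4.9920]
Step 3: x=[2.1409 6.7937 6.6936 12.5610] v=[-3.1834 2.8883 -7.3562 4.6131]
Step 4: x=[1.9061 6.6109 6.1772 13.0248] v=[-1.1739 -0.9140 -2.5822 2.3192]
Step 5: x=[2.1191 5.6059 6.8258 12.8730] v=[1.0651 -5.0248 3.2428 -0.7589]
Step 6: x=[2.5510 4.2382 8.2467 12.2337] v=[2.1593 -6.8383 7.1046 -3.1967]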